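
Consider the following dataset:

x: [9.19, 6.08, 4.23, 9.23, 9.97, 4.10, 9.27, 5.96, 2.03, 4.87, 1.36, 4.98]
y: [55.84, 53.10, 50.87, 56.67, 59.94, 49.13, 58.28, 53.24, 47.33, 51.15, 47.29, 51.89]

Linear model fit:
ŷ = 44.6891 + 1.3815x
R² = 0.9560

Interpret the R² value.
About 95.60% of the variability in y is accounted for by the regression on x (R² = 0.9560) — a strong linear fit.

R² (coefficient of determination) measures the proportion of variance in y explained by the regression model.

Here R² = 0.9560:
- Explained: 95.60% of the variation in y
- Unexplained (residual): 100% − 95.60% = 4.40%
- Rule of thumb (below 0.3 weak; 0.3 to below 0.7 moderate; 0.7 and above strong) → strong

Note: R² never decreases when predictors are added, so it should not be used alone to compare models of different size.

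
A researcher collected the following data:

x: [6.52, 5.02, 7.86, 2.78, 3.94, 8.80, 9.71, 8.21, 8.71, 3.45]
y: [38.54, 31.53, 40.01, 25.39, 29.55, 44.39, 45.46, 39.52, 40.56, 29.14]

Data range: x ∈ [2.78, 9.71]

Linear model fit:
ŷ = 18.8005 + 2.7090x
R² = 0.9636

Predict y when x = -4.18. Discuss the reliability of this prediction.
The equation gives ŷ = 7.4769; however x = -4.18 is 6.96 units below the observed range, so this extrapolated value should not be trusted.

Prediction calculation:
ŷ = 18.8005 + 2.7090 × (-4.18)
ŷ = 7.4769

Reliability:
- Data range: x ∈ [2.78, 9.71]
- Prediction point: x = -4.18 is 6.96 units below the observed range → this is EXTRAPOLATION, not interpolation

Why that matters here:
- Real relationships often flatten, saturate, or turn nonlinear at extremes
- R² describes fit only over the sampled x values; it says nothing about behaviour beyond them

The R² = 0.9636 only validates the fit within [2.78, 9.71]; treat ŷ = 7.4769 with caution.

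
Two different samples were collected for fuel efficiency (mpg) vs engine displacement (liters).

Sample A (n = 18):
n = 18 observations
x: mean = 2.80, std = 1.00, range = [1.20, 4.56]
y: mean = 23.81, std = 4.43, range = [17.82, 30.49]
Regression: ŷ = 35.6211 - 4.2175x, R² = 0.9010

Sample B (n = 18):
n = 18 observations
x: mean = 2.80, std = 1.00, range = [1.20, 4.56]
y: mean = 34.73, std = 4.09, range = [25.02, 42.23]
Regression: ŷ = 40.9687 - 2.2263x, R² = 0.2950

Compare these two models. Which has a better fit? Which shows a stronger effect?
Model A has the better fit (R² = 0.9010 vs 0.2950). Model A shows the stronger effect (|β₁| = 4.2175 vs 2.2263).

Model Comparison:

Fit — compare R²:
- Model A: R² = 0.9010 → 90.10% of variance in fuel efficiency explained
- Model B: R² = 0.2950 → 29.50% of variance in fuel efficiency explained
- 0.9010 > 0.2950 → Model A has the better fit

Effect size (slope magnitude):
- Model A: β₁ = -4.2175 → predicted fuel efficiency falls 4.2175 mpg per additional liter of engine displacement
- Model B: β₁ = -2.2263 → predicted fuel efficiency falls 2.2263 mpg per additional liter of engine displacement
- |-4.2175| > |-2.2263| → Model A shows the stronger marginal effect

Notes:
- A steeper slope doesn't make a better model if the scatter around the line is large.
- The two samples could reflect different populations, time periods, or measurement quality.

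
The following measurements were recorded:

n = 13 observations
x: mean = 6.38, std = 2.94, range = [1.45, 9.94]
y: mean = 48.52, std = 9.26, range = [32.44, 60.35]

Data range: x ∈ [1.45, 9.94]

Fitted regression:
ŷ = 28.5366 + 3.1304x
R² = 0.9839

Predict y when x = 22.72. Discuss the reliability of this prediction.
The equation gives ŷ = 99.6593; however x = 22.72 is 12.78 units above the observed range, so this extrapolated value should not be trusted.

Prediction calculation:
ŷ = 28.5366 + 3.1304 × 22.72
ŷ = 99.6593

Reliability:
- Data range: x ∈ [1.45, 9.94]
- Prediction point: x = 22.72 is 12.78 units above the observed range → this is EXTRAPOLATION, not interpolation

Why that matters here:
- The standard error of prediction grows with (x − x̄)², and x = 22.72 is far from x̄ = 6.38
- R² describes fit only over the sampled x values; it says nothing about behaviour beyond them

Report the number if required, but flag clearly that it is an extrapolation.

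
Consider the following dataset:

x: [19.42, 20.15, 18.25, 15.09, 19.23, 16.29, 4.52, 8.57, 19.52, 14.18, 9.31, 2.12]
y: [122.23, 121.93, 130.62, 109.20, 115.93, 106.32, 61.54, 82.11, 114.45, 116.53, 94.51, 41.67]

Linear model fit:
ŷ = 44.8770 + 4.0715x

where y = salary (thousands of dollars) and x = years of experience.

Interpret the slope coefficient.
An increase of one year in experience is associated with a 4.0715 thousand dollars increase in predicted salary.

The slope coefficient β₁ = 4.0715 represents the marginal effect of experience on salary.

Interpretation:
- Experience up by 1 year → predicted salary increases by 4.0715 thousand dollars
- The effect is assumed constant over the observed range of x (linearity)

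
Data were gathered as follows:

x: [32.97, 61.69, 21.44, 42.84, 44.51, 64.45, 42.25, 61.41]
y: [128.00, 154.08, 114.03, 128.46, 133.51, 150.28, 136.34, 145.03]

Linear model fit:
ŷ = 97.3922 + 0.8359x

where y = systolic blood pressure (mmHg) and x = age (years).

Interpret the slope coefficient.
On average, blood pressure is about 0.8359 mmHg higher for every extra year of age.

The slope coefficient β₁ = 0.8359 represents the marginal effect of age on blood pressure.

Interpretation:
- Age up by 1 year → predicted blood pressure increases by 0.8359 mmHg
- The effect is assumed constant over the observed range of x (linearity)
- The slope describes association in these data, not necessarily a causal effect

The intercept β₀ = 97.3922 is the predicted blood pressure when age = 0; since the smallest observed x is 21.44, this is an extrapolation and mainly anchors the line.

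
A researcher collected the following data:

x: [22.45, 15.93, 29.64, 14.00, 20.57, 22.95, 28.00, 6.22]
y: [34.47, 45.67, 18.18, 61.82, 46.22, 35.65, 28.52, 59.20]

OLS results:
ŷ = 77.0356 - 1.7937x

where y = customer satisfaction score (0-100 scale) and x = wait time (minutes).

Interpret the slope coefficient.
An increase of one minute in wait time is associated with a 1.7937 points decrease in predicted satisfaction score.

The slope coefficient β₁ = -1.7937 represents the marginal effect of wait time on satisfaction score.

Interpretation:
- Wait time up by 1 minute → predicted satisfaction score decreases by 1.7937 points
- This is a linear approximation: the same per-unit change is assumed across the whole observed x range
- The slope describes association in these data, not necessarily a causal effect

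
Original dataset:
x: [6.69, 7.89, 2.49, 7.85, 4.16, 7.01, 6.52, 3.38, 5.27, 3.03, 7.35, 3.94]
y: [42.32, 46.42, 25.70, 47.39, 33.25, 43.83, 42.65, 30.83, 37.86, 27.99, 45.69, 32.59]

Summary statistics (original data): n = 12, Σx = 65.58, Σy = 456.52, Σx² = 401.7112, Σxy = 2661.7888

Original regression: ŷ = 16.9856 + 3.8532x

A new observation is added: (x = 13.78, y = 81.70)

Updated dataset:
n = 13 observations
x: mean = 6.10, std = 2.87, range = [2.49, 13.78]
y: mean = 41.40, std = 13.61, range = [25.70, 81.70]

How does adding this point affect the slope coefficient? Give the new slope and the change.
New slope β₁ = 4.6855 versus 3.8532 before: a change of +0.8323 (+21.6%).

x = 13.78 lies well outside the original x-range [2.49, 7.89] (x̄ ≈ 5.47), so this observation has high leverage and can move the slope substantially.

Step 1: Update the sums with the new point (n goes from 12 to 13)
Σx  = 65.58 + 13.78 = 79.36
Σy  = 456.52 + 81.70 = 538.22
Σx² = 401.7112 + 13.78² = 401.7112 + 189.8884 = 591.5996
Σxy = 2661.7888 + 13.78×81.70 = 2661.7888 + 1125.8260 = 3787.6148

Step 2: Recompute the slope with b₁ = (nΣxy − ΣxΣy) / (nΣx² − (Σx)²)
Numerator   = 13×3787.6148 − 79.36×538.22 = 49238.9924 − 42713.1392 = 6525.8532
Denominator = 13×591.5996 − 79.36² = 7690.7948 − 6298.0096 = 1392.7852
b₁(new) = 6525.8532 / 1392.7852 = 4.6855

(Same formula on the original sums: (12×2661.7888 − 65.58×456.52) / (12×401.7112 − 65.58²) = 2002.8840 / 519.7980 = 3.8532, matching the given fit.)

Step 3: Change in slope
Δβ₁ = 4.6855 − 3.8532 = +0.8323
Relative change = +0.8323 / 3.8532 × 100% = +21.6%
→ the slope increases when the point is added.

Because the point sits above the extension of the original line at a high-leverage x, it tilts the fit up.
In practice: check such a point for data-entry or measurement error.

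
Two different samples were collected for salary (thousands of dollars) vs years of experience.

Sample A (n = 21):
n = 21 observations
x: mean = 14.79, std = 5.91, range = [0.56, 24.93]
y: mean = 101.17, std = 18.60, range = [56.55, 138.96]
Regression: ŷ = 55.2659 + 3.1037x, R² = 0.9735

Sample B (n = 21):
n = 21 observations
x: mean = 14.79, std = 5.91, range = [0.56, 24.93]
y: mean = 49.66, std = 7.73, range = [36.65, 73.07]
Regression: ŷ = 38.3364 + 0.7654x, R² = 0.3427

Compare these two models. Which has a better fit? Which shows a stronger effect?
Model A has the better fit (R² = 0.9735 vs 0.3427). Model A shows the stronger effect (|β₁| = 3.1037 vs 0.7654).

Model Comparison:

Goodness of fit (R²):
- Model A: R² = 0.9735 → 97.35% of variance in salary explained
- Model B: R² = 0.3427 → 34.27% of variance in salary explained
- 0.9735 > 0.3427 → Model A has the better fit

Strength of effect — compare |β₁|:
- Model A: β₁ = 3.1037 → predicted salary rises 3.1037 thousand dollars per additional year of experience
- Model B: β₁ = 0.7654 → predicted salary rises 0.7654 thousand dollars per additional year of experience
- |3.1037| > |0.7654| → Model A shows the stronger marginal effect

Note: The two samples could reflect different populations, time periods, or measurement quality.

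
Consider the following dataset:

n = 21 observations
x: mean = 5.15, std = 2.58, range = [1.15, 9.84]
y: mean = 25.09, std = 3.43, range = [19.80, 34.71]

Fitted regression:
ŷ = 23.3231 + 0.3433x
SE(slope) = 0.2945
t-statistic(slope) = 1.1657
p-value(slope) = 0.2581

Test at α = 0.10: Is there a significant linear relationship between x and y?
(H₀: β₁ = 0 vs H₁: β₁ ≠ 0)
Since p-value = 0.2581 ≥ α = 0.10, fail to reject H₀ — the slope is not significantly different from 0.

Hypothesis test for the slope coefficient:

H₀: β₁ = 0 (no linear relationship)
H₁: β₁ ≠ 0 (linear relationship exists)

Test statistic: t = β̂₁ / SE(β̂₁) = 0.3433 / 0.2945 = 1.1657

The p-value (0.2581) is the probability, under H₀, of a t-statistic at least as extreme as |t| = 1.1657 (two-sided, df = n − 2 = 19).

Decision rule: reject H₀ if p-value < α.
p-value = 0.2581 ≥ α = 0.10 → fail to reject H₀.

Conclusion: the linear association between x and y is not significant at the 10% level.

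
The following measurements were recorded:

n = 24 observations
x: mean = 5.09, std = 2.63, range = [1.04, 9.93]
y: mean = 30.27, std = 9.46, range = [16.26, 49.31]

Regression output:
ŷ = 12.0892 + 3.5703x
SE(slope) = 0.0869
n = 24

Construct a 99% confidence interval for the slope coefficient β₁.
The 99% CI for β₁ is (3.3253, 3.8153)

Confidence interval for the slope:

The 99% CI for β₁ is: β̂₁ ± t*(α/2, n-2) × SE(β̂₁)

Step 1: Find critical t-value
- Confidence level = 0.99
- Degrees of freedom = n - 2 = 24 - 2 = 22
- t*(α/2, 22) = 2.8188

Step 2: Calculate margin of error
Margin = 2.8188 × 0.0869 = 0.2450

Step 3: Construct interval
CI = 3.5703 ± 0.2450
CI = (3.3253, 3.8153)

Interpretation: each one-unit increase in x is associated with a change in mean y of between 3.3253 and 3.8153, with 99% confidence.
The interval does not include 0, suggesting a significant linear relationship.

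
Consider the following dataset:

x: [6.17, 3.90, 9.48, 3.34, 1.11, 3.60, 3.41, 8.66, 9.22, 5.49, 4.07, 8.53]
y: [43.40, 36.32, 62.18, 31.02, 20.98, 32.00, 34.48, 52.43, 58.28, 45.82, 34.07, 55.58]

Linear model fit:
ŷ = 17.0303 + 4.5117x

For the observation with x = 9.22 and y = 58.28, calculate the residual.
Residual = -0.3482

The residual is the difference between the actual value and the predicted value:

Residual = y - ŷ

Step 1: Calculate predicted value
ŷ = 17.0303 + 4.5117 × 9.22
ŷ = 58.6282

Step 2: Calculate residual
Residual = 58.28 - 58.6282
Residual = -0.3482

The residual is negative, so the observed y = 58.28 sits below the regression line (the line overestimates it by 0.3482).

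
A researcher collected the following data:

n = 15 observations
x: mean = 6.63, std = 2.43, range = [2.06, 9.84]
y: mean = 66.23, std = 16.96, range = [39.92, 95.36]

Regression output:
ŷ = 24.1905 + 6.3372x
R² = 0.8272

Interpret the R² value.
The model explains 82.72% of the variance in y (R² = 0.8272), leaving 17.28% unexplained; the fit is strong.

The coefficient of determination R² is the fraction of the total variation in y that the fitted line accounts for.

Here R² = 0.8272:
- Explained: 82.72% of the variation in y
- Unexplained (residual): 100% − 82.72% = 17.28%
- Rule of thumb (below 0.3 weak; 0.3 to below 0.7 moderate; 0.7 and above strong) → strong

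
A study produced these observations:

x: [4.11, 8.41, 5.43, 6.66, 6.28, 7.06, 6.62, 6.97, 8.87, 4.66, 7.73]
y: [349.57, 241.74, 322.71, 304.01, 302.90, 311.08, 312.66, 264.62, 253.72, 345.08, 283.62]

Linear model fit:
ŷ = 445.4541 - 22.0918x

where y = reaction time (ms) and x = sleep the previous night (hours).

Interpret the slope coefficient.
On average, reaction time is about 22.0918 ms lower for every extra hour of sleep.

The slope β₁ = -22.0918 gives the rate at which the fitted reaction time changes with sleep.

Interpretation:
- Sleep up by 1 hour → predicted reaction time decreases by 22.0918 ms
- The effect is assumed constant over the observed range of x (linearity)

(β₀ = 445.4541 is the fitted value at x = 0 and is not part of the slope interpretation.)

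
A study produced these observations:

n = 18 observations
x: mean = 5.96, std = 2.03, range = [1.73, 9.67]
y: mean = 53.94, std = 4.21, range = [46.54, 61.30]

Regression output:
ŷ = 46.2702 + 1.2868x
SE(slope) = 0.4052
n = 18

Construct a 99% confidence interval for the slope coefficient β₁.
The 99% CI for β₁ is (0.1033, 2.4703)

Confidence interval for the slope:

The 99% CI for β₁ is: β̂₁ ± t*(α/2, n-2) × SE(β̂₁)

Step 1: Find critical t-value
- Confidence level = 0.99
- Degrees of freedom = n - 2 = 18 - 2 = 16
- t*(α/2, 16) = 2.9208

Step 2: Calculate margin of error
Margin = 2.9208 × 0.4052 = 1.1835

Step 3: Construct interval
CI = 1.2868 ± 1.1835
CI = (0.1033, 2.4703)

Interpretation: We are 99% confident that the true slope β₁ lies between 0.1033 and 2.4703.
Since 0 is outside the interval, a two-sided test at α = 0.01 would reject H₀: β₁ = 0.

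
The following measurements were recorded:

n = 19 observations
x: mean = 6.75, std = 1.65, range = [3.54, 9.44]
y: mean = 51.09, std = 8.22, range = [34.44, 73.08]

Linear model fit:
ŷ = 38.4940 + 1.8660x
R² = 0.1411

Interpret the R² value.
R² = 0.1411 means 14.11% of the variation in y is explained by the linear relationship with x. This indicates a weak fit.

R² (coefficient of determination) measures the proportion of variance in y explained by the regression model.

Here R² = 0.1411:
- Explained: 14.11% of the variation in y
- Unexplained (residual): 100% − 14.11% = 85.89%
- Rule of thumb (below 0.3 weak; 0.3 to below 0.7 moderate; 0.7 and above strong) → weak

Note: R² says nothing about causation, and a high R² does not by itself mean the linear form is appropriate — check the residuals.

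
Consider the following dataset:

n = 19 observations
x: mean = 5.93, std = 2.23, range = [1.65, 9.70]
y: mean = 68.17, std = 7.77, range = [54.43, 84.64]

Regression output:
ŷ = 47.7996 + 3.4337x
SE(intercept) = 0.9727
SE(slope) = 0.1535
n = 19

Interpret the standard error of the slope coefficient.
SE(slope) = 0.1535 measures the uncertainty in the estimated slope. The coefficient is estimated precisely (SE/|β̂₁| = 4.5%).

SE(β̂₁) = 0.1535 says: if we drew many samples of n = 19 from the same population and refit each time, the fitted slopes would scatter with a standard deviation of roughly 0.1535 around the true β₁.

Relative precision:
- SE / |β̂₁| = 0.1535 / 3.4337 = 4.5%
- Rule of thumb (under 20%: precise; 20% to under 50%: moderately precise; 50% or more: imprecise) → precise

Rough 95% range (±2 SE): 3.4337 ± 0.3070 → (3.1267, 3.7407).

What drives SE(β̂₁): wider spread of x values → smaller SE; more residual scatter → larger SE.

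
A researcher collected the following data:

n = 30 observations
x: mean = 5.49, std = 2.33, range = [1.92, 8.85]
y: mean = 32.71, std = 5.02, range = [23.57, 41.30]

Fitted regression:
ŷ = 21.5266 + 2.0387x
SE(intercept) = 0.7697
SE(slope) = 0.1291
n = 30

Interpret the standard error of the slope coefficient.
SE(slope) = 0.1291 measures the uncertainty in the estimated slope. The coefficient is estimated precisely (SE/|β̂₁| = 6.3%).

SE(β̂₁) = 0.1291 says: if we drew many samples of n = 30 from the same population and refit each time, the fitted slopes would scatter with a standard deviation of roughly 0.1291 around the true β₁.

Relative precision:
- SE / |β̂₁| = 0.1291 / 2.0387 = 6.3%
- Rule of thumb (under 20%: precise; 20% to under 50%: moderately precise; 50% or more: imprecise) → precise

Rough 95% range (±2 SE): 2.0387 ± 0.2582 → (1.7805, 2.2969).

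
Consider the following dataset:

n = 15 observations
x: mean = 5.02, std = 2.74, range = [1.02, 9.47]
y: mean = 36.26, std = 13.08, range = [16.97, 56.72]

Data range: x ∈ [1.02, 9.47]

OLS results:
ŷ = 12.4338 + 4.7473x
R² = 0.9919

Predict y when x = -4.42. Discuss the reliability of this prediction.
ŷ = -8.5493 (extrapolation — x = -4.42 lies outside [1.02, 9.47], so reliability is low).

Prediction calculation:
ŷ = 12.4338 + 4.7473 × (-4.42)
ŷ = -8.5493

Reliability:
- Data range: x ∈ [1.02, 9.47]
- Prediction point: x = -4.42 is 5.44 units below the observed range → this is EXTRAPOLATION, not interpolation

Why that matters here:
- R² describes fit only over the sampled x values; it says nothing about behaviour beyond them
- The linear relationship may not hold outside the observed range
- There are no observations near this x to validate the fitted line there

The R² = 0.9919 only validates the fit within [1.02, 9.47]; treat ŷ = -8.5493 with caution.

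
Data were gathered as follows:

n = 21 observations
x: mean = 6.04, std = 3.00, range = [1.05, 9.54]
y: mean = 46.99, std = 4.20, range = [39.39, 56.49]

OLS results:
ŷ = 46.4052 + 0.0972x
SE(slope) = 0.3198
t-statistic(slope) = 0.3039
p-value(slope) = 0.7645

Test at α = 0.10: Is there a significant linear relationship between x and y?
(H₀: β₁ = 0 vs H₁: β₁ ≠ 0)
Fail to reject H₀: p-value = 0.7645 ≥ α = 0.10. The linear relationship is not significant at the 10% level.

Hypothesis test for the slope coefficient:

H₀: β₁ = 0 (no linear relationship)
H₁: β₁ ≠ 0 (linear relationship exists)

Test statistic: t = β̂₁ / SE(β̂₁) = 0.0972 / 0.3198 = 0.3039

With df = 19, the two-sided p-value for |t| = 0.3039 is 0.7645.

Decision rule: reject H₀ if p-value < α.
p-value = 0.7645 ≥ α = 0.10 → fail to reject H₀.

There is not sufficient evidence at the 10% significance level to conclude that a linear relationship exists between x and y.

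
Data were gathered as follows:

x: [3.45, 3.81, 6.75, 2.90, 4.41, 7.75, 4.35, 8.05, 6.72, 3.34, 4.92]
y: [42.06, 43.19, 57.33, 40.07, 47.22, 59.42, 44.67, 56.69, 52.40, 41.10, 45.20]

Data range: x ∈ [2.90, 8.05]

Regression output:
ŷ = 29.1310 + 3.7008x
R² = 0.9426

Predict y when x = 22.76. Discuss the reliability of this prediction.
ŷ = 113.3612, but this is extrapolation (above the data range [2.90, 8.05]) and may be unreliable.

Prediction calculation:
ŷ = 29.1310 + 3.7008 × 22.76
ŷ = 113.3612

Reliability:
- Data range: x ∈ [2.90, 8.05]
- Prediction point: x = 22.76 is 14.71 units above the observed range → this is EXTRAPOLATION, not interpolation

Why that matters here:
- Real relationships often flatten, saturate, or turn nonlinear at extremes
- The standard error of prediction grows with (x − x̄)², and x = 22.76 is far from x̄ = 5.13

The R² = 0.9426 only validates the fit within [2.90, 8.05]; treat ŷ = 113.3612 with caution.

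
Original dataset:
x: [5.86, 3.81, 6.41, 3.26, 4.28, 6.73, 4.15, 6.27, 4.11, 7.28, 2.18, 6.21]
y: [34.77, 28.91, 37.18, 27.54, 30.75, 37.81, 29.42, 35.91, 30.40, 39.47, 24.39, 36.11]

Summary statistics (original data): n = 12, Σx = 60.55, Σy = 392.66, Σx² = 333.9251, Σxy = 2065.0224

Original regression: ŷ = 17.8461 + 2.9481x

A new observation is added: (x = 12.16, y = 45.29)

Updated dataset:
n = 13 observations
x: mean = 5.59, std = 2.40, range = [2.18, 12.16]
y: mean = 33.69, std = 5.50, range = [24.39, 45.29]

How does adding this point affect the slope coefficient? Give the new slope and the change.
The slope changes from 2.9481 to 2.2133 (change of -0.7348, or -24.9%).

x = 12.16 lies well outside the original x-range [2.18, 7.28] (x̄ ≈ 5.05), so this observation has high leverage and can move the slope substantially.

Step 1: Update the sums with the new point (n goes from 12 to 13)
Σx  = 60.55 + 12.16 = 72.71
Σy  = 392.66 + 45.29 = 437.95
Σx² = 333.9251 + 12.16² = 333.9251 + 147.8656 = 481.7907
Σxy = 2065.0224 + 12.16×45.29 = 2065.0224 + 550.7264 = 2615.7488

Step 2: Recompute the slope with b₁ = (nΣxy − ΣxΣy) / (nΣx² − (Σx)²)
Numerator   = 13×2615.7488 − 72.71×437.95 = 34004.7344 − 31843.3445 = 2161.3899
Denominator = 13×481.7907 − 72.71² = 6263.2791 − 5286.7441 = 976.5350
b₁(new) = 2161.3899 / 976.5350 = 2.2133

(Same formula on the original sums: (12×2065.0224 − 60.55×392.66) / (12×333.9251 − 60.55²) = 1004.7058 / 340.7987 = 2.9481, matching the given fit.)

Step 3: Change in slope
Δβ₁ = 2.2133 − 2.9481 = -0.7348
Relative change = -0.7348 / 2.9481 × 100% = -24.9%
→ the slope decreases when the point is added.

Because the point sits below the extension of the original line at a high-leverage x, it tilts the fit down.
In practice: check such a point for data-entry or measurement error.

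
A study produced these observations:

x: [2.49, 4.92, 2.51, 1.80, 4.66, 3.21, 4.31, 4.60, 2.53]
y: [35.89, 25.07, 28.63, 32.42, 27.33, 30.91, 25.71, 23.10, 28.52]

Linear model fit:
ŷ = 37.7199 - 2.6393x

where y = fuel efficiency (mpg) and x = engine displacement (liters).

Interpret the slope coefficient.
On average, fuel efficiency is about 2.6393 mpg lower for every extra liter of engine displacement.

The slope coefficient β₁ = -2.6393 represents the marginal effect of engine displacement on fuel efficiency.

Interpretation:
- Engine displacement up by 1 liter → predicted fuel efficiency decreases by 2.6393 mpg
- This is a linear approximation: the same per-unit change is assumed across the whole observed x range

(β₀ = 37.7199 is the fitted value at x = 0 and is not part of the slope interpretation.)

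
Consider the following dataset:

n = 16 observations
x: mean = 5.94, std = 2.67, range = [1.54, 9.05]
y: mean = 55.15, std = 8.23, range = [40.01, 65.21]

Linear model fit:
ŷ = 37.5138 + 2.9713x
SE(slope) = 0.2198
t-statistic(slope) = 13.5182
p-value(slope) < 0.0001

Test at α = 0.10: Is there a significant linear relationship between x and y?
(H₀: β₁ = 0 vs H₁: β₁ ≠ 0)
Reject H₀: p-value < 0.0001 < α = 0.10. The linear relationship is significant at the 10% level.

Hypothesis test for the slope coefficient:

H₀: β₁ = 0 (no linear relationship)
H₁: β₁ ≠ 0 (linear relationship exists)

Test statistic: t = β̂₁ / SE(β̂₁) = 2.9713 / 0.2198 = 13.5182

The p-value (<0.0001) is the probability, under H₀, of a t-statistic at least as extreme as |t| = 13.5182 (two-sided, df = n − 2 = 14).

Decision rule: reject H₀ if p-value < α.
p-value < 0.0001 < α = 0.10 → reject H₀.

There is sufficient evidence at the 10% significance level to conclude that a linear relationship exists between x and y.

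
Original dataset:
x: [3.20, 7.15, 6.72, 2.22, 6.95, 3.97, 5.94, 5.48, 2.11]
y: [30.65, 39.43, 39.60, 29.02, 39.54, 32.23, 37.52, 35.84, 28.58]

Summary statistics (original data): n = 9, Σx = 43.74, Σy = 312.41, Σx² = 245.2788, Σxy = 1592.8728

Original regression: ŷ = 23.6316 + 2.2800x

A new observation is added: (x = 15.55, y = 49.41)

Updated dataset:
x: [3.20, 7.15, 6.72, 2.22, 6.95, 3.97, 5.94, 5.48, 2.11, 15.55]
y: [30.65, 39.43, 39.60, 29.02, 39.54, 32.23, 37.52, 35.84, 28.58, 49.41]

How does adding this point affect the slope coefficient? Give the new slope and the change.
Adding the point moves β₁ from 2.2800 to 1.5933, i.e. it decreases by 0.6867 (-30.1%).

The new point has HIGH LEVERAGE: x = 15.55 is far from the original mean x̄ = 43.74/9 ≈ 4.86 (original range [2.11, 7.15]).

Step 1: Update the sums with the new point (n goes from 9 to 10)
Σx  = 43.74 + 15.55 = 59.29
Σy  = 312.41 + 49.41 = 361.82
Σx² = 245.2788 + 15.55² = 245.2788 + 241.8025 = 487.0813
Σxy = 1592.8728 + 15.55×49.41 = 1592.8728 + 768.3255 = 2361.1983

Step 2: Recompute the slope with b₁ = (nΣxy − ΣxΣy) / (nΣx² − (Σx)²)
Numerator   = 10×2361.1983 − 59.29×361.82 = 23611.9830 − 21452.3078 = 2159.6752
Denominator = 10×487.0813 − 59.29² = 4870.8130 − 3515.3041 = 1355.5089
b₁(new) = 2159.6752 / 1355.5089 = 1.5933

(Same formula on the original sums: (9×1592.8728 − 43.74×312.41) / (9×245.2788 − 43.74²) = 671.0418 / 294.3216 = 2.2800, matching the given fit.)

Step 3: Change in slope
Δβ₁ = 1.5933 − 2.2800 = -0.6867
Relative change = -0.6867 / 2.2800 × 100% = -30.1%
→ the slope decreases when the point is added.

Because the point sits below the extension of the original line at a high-leverage x, it tilts the fit down.
In practice: refit with and without it and report both if conclusions differ; examine leverage (hᵢ) and Cook's distance rather than deleting it automatically.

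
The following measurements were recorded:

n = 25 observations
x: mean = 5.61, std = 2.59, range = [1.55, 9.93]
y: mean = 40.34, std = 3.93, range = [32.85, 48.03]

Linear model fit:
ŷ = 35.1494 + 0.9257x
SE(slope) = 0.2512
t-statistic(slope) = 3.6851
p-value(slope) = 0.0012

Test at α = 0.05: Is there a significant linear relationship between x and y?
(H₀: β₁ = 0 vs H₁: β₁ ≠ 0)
Since p-value = 0.0012 < α = 0.05, reject H₀ — the slope is significantly different from 0.

Hypothesis test for the slope coefficient:

H₀: β₁ = 0 (no linear relationship)
H₁: β₁ ≠ 0 (linear relationship exists)

Test statistic: t = β̂₁ / SE(β̂₁) = 0.9257 / 0.2512 = 3.6851

The p-value (0.0012) is the probability, under H₀, of a t-statistic at least as extreme as |t| = 3.6851 (two-sided, df = n − 2 = 23).

Decision rule: reject H₀ if p-value < α.
p-value = 0.0012 < α = 0.05 → reject H₀.

Conclusion: the linear association between x and y is significant at the 5% level.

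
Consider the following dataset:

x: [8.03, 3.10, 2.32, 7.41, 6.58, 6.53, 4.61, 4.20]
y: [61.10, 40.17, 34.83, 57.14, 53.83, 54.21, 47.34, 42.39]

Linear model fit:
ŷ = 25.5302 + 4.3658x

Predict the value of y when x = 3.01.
ŷ = 38.6713

x = 3.01 lies inside the observed range [2.32, 8.03], so the fitted equation applies directly:

ŷ = 25.5302 + 4.3658 × 3.01
ŷ = 25.5302 + 13.1411
ŷ = 38.6713

This is a point prediction; actual observations scatter around it by roughly the residual standard deviation.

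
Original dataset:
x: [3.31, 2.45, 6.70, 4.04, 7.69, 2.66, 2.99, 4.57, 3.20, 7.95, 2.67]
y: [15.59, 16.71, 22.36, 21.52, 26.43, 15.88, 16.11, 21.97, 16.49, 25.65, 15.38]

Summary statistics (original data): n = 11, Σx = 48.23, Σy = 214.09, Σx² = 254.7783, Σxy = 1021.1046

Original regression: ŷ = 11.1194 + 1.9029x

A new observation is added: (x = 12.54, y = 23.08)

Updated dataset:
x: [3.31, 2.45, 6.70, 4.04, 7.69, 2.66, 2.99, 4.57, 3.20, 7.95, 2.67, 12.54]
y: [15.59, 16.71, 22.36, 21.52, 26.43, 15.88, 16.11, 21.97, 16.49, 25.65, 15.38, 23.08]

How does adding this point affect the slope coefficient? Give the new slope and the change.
Adding the point moves β₁ from 1.9029 to 1.0497, i.e. it decreases by 0.8532 (-44.8%).

x = 12.54 lies well outside the original x-range [2.45, 7.95] (x̄ ≈ 4.38), so this observation has high leverage and can move the slope substantially.

Step 1: Update the sums with the new point (n goes from 11 to 12)
Σx  = 48.23 + 12.54 = 60.77
Σy  = 214.09 + 23.08 = 237.17
Σx² = 254.7783 + 12.54² = 254.7783 + 157.2516 = 412.0299
Σxy = 1021.1046 + 12.54×23.08 = 1021.1046 + 289.4232 = 1310.5278

Step 2: Recompute the slope with b₁ = (nΣxy − ΣxΣy) / (nΣx² − (Σx)²)
Numerator   = 12×1310.5278 − 60.77×237.17 = 15726.3336 − 14412.8209 = 1313.5127
Denominator = 12×412.0299 − 60.77² = 4944.3588 − 3692.9929 = 1251.3659
b₁(new) = 1313.5127 / 1251.3659 = 1.0497

(Same formula on the original sums: (11×1021.1046 − 48.23×214.09) / (11×254.7783 − 48.23²) = 906.5899 / 476.4284 = 1.9029, matching the given fit.)

Step 3: Change in slope
Δβ₁ = 1.0497 − 1.9029 = -0.8532
Relative change = -0.8532 / 1.9029 × 100% = -44.8%
→ the slope decreases when the point is added.

A high-leverage point only changes the slope if it is off the original line; here y = 23.08 is below the original trend, so the slope decreases.
In practice: refit with and without it and report both if conclusions differ; check such a point for data-entry or measurement error.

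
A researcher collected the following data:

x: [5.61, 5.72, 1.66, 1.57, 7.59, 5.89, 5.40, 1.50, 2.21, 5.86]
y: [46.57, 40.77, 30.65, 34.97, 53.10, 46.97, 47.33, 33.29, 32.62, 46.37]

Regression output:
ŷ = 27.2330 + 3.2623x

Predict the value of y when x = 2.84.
ŷ = 36.4979

To predict y for x = 2.84, substitute into the regression equation:

ŷ = 27.2330 + 3.2623 × 2.84
ŷ = 27.2330 + 9.2649
ŷ = 36.4979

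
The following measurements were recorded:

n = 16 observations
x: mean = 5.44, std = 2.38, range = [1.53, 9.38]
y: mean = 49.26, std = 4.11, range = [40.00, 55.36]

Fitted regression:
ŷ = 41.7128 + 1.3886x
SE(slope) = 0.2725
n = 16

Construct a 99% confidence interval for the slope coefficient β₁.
The 99% CI for β₁ is (0.5774, 2.1998)

Confidence interval for the slope:

The 99% CI for β₁ is: β̂₁ ± t*(α/2, n-2) × SE(β̂₁)

Step 1: Find critical t-value
- Confidence level = 0.99
- Degrees of freedom = n - 2 = 16 - 2 = 14
- t*(α/2, 14) = 2.9768

Step 2: Calculate margin of error
Margin = 2.9768 × 0.2725 = 0.8112

Step 3: Construct interval
CI = 1.3886 ± 0.8112
CI = (0.5774, 2.1998)

Interpretation: each one-unit increase in x is associated with a change in mean y of between 0.5774 and 2.1998, with 99% confidence.
Since 0 is outside the interval, a two-sided test at α = 0.01 would reject H₀: β₁ = 0.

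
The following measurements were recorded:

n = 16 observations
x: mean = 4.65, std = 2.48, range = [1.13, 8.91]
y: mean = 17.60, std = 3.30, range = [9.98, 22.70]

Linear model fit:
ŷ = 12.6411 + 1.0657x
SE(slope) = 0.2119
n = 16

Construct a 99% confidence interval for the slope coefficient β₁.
The 99% CI for β₁ is (0.4349, 1.6965)

Confidence interval for the slope:

The 99% CI for β₁ is: β̂₁ ± t*(α/2, n-2) × SE(β̂₁)

Step 1: Find critical t-value
- Confidence level = 0.99
- Degrees of freedom = n - 2 = 16 - 2 = 14
- t*(α/2, 14) = 2.9768

Step 2: Calculate margin of error
Margin = 2.9768 × 0.2119 = 0.6308

Step 3: Construct interval
CI = 1.0657 ± 0.6308
CI = (0.4349, 1.6965)

Interpretation: We are 99% confident that the true slope β₁ lies between 0.4349 and 1.6965.
Since 0 is outside the interval, a two-sided test at α = 0.01 would reject H₀: β₁ = 0.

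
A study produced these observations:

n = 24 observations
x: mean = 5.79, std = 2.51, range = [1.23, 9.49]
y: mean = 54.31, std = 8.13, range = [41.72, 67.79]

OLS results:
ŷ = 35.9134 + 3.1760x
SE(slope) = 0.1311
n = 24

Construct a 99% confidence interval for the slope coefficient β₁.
The 99% CI for β₁ is (2.8065, 3.5455)

Confidence interval for the slope:

The 99% CI for β₁ is: β̂₁ ± t*(α/2, n-2) × SE(β̂₁)

Step 1: Find critical t-value
- Confidence level = 0.99
- Degrees of freedom = n - 2 = 24 - 2 = 22
- t*(α/2, 22) = 2.8188

Step 2: Calculate margin of error
Margin = 2.8188 × 0.1311 = 0.3695

Step 3: Construct interval
CI = 3.1760 ± 0.3695
CI = (2.8065, 3.5455)

Interpretation: intervals built this way capture the true β₁ in 99% of repeated samples; here the plausible range for the per-unit effect of x on y is 2.8065 to 3.5455.
The interval does not include 0, suggesting a significant linear relationship.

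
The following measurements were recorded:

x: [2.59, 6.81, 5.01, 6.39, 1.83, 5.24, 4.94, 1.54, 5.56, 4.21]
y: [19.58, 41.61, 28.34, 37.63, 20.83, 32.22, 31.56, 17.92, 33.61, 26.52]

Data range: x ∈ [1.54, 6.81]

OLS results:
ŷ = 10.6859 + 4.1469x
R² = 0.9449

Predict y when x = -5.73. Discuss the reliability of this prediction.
The equation gives ŷ = -13.0758; however x = -5.73 is 7.27 units below the observed range, so this extrapolated value should not be trusted.

Prediction calculation:
ŷ = 10.6859 + 4.1469 × (-5.73)
ŷ = -13.0758

Reliability:
- Data range: x ∈ [1.54, 6.81]
- Prediction point: x = -5.73 is 7.27 units below the observed range → this is EXTRAPOLATION, not interpolation

Why that matters here:
- R² describes fit only over the sampled x values; it says nothing about behaviour beyond them
- Real relationships often flatten, saturate, or turn nonlinear at extremes

Report the number if required, but flag clearly that it is an extrapolation.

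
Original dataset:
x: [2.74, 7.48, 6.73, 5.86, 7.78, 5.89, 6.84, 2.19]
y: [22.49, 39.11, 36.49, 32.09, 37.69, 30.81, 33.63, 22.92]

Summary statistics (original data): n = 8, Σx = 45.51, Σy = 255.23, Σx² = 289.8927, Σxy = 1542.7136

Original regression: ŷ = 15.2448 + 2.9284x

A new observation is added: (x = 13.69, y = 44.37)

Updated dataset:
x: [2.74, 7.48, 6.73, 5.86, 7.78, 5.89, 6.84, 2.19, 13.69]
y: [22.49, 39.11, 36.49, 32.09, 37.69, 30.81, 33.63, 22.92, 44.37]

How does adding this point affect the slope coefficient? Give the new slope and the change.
Adding the point moves β₁ from 2.9284 to 2.0413, i.e. it decreases by 0.8871 (-30.3%).

The new point has HIGH LEVERAGE: x = 13.69 is far from the original mean x̄ = 45.51/8 ≈ 5.69 (original range [2.19, 7.78]).

Step 1: Update the sums with the new point (n goes from 8 to 9)
Σx  = 45.51 + 13.69 = 59.20
Σy  = 255.23 + 44.37 = 299.60
Σx² = 289.8927 + 13.69² = 289.8927 + 187.4161 = 477.3088
Σxy = 1542.7136 + 13.69×44.37 = 1542.7136 + 607.4253 = 2150.1389

Step 2: Recompute the slope with b₁ = (nΣxy − ΣxΣy) / (nΣx² − (Σx)²)
Numerator   = 9×2150.1389 − 59.20×299.60 = 19351.2501 − 17736.3200 = 1614.9301
Denominator = 9×477.3088 − 59.20² = 4295.7792 − 3504.6400 = 791.1392
b₁(new) = 1614.9301 / 791.1392 = 2.0413

(Same formula on the original sums: (8×1542.7136 − 45.51×255.23) / (8×289.8927 − 45.51²) = 726.1915 / 247.9815 = 2.9284, matching the given fit.)

Step 3: Change in slope
Δβ₁ = 2.0413 − 2.9284 = -0.8871
Relative change = -0.8871 / 2.9284 × 100% = -30.3%
→ the slope decreases when the point is added.

Because the point sits below the extension of the original line at a high-leverage x, it tilts the fit down.
In practice: refit with and without it and report both if conclusions differ.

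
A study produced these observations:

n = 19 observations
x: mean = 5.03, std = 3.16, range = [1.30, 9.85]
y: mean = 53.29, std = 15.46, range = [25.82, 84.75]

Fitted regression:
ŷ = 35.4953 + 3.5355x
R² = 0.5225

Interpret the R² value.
R² = 0.5225 means 52.25% of the variation in y is explained by the linear relationship with x. This indicates a moderate fit.

The coefficient of determination R² is the fraction of the total variation in y that the fitted line accounts for.

Here R² = 0.5225:
- Explained: 52.25% of the variation in y
- Unexplained (residual): 100% − 52.25% = 47.75%
- Rule of thumb (below 0.3 weak; 0.3 to below 0.7 moderate; 0.7 and above strong) → moderate

Note: R² says nothing about causation, and a high R² does not by itself mean the linear form is appropriate — check the residuals.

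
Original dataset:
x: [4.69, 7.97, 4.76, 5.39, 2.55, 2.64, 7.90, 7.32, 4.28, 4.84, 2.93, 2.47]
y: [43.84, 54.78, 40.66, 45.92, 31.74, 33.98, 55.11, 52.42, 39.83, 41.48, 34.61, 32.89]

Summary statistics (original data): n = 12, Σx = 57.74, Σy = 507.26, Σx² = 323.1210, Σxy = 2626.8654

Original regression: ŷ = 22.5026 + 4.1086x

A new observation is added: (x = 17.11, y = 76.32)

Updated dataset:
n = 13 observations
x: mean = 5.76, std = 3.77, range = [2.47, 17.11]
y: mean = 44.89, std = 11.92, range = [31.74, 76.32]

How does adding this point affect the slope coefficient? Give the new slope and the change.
Adding the point moves β₁ from 4.1086 to 3.0968, i.e. it decreases by 1.0118 (-24.6%).

x = 17.11 lies well outside the original x-range [2.47, 7.97] (x̄ ≈ 4.81), so this observation has high leverage and can move the slope substantially.

Step 1: Update the sums with the new point (n goes from 12 to 13)
Σx  = 57.74 + 17.11 = 74.85
Σy  = 507.26 + 76.32 = 583.58
Σx² = 323.1210 + 17.11² = 323.1210 + 292.7521 = 615.8731
Σxy = 2626.8654 + 17.11×76.32 = 2626.8654 + 1305.8352 = 3932.7006

Step 2: Recompute the slope with b₁ = (nΣxy − ΣxΣy) / (nΣx² − (Σx)²)
Numerator   = 13×3932.7006 − 74.85×583.58 = 51125.1078 − 43680.9630 = 7444.1448
Denominator = 13×615.8731 − 74.85² = 8006.3503 − 5602.5225 = 2403.8278
b₁(new) = 7444.1448 / 2403.8278 = 3.0968

(Same formula on the original sums: (12×2626.8654 − 57.74×507.26) / (12×323.1210 − 57.74²) = 2233.1924 / 543.5444 = 4.1086, matching the given fit.)

Step 3: Change in slope
Δβ₁ = 3.0968 − 4.1086 = -1.0118
Relative change = -1.0118 / 4.1086 × 100% = -24.6%
→ the slope decreases when the point is added.

Because the point sits below the extension of the original line at a high-leverage x, it tilts the fit down.
In practice: investigate whether it comes from the same population as the rest of the sample.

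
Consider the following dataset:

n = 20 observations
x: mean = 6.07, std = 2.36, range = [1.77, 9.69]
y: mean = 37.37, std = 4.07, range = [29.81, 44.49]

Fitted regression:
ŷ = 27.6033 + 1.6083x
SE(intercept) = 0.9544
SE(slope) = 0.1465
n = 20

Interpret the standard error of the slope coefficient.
The slope 1.6083 is pinned down to within about ±0.1465 (one SE) by these data — relative uncertainty 9.1%, i.e. precise.

SE(β̂₁) = s / √Sxx, where s is the residual standard deviation and Sxx = Σ(x − x̄)². It is the yardstick for how far β̂₁ = 1.6083 could plausibly be from the true slope.

Relative precision:
- SE / |β̂₁| = 0.1465 / 1.6083 = 9.1%
- Rule of thumb (under 20%: precise; 20% to under 50%: moderately precise; 50% or more: imprecise) → precise

Rough 95% range (±2 SE): 1.6083 ± 0.2930 → (1.3153, 1.9013).

What drives SE(β̂₁): wider spread of x values → smaller SE; larger n (here n = 20) → smaller SE.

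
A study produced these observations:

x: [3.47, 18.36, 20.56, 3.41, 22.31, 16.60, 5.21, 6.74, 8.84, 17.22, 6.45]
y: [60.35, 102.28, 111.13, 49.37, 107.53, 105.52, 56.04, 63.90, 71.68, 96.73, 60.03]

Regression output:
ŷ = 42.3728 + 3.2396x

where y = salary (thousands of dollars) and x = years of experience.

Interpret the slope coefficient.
For each additional year of experience, predicted salary increases by approximately 3.2396 thousand dollars.

β₁ = 3.2396 is the change in predicted salary (thousand dollars) per additional year of experience.

Interpretation:
- Experience up by 1 year → predicted salary increases by 3.2396 thousand dollars
- This is a linear approximation: the same per-unit change is assumed across the whole observed x range
- The slope describes association in these data, not necessarily a causal effect

The intercept β₀ = 42.3728 is the predicted salary when experience = 0; since the smallest observed x is 3.41, this is an extrapolation and mainly anchors the line.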